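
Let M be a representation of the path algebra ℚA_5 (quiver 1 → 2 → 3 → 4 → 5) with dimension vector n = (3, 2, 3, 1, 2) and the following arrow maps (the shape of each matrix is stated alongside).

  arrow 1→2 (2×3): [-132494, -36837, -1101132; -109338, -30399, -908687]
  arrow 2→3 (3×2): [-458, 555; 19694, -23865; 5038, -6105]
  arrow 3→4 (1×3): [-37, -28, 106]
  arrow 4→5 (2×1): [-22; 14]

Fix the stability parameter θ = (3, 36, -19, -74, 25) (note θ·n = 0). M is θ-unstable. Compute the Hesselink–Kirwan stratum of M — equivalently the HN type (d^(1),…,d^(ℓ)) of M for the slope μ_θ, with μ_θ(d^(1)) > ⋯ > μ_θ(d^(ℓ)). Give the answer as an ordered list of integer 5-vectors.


Barcode: M ≅ I[1,1], I[1,2], I[1,5], I[3,3]^2, I[5,5]. HN layers by μ_θ (5 steps, strictly decreasing):
  μ^(1)=36; μ^(2)=25; μ^(3)=3; μ^(4)=-27/2; μ^(5)=-19

((0, 1, 0, 0, 0); (0, 0, 0, 0, 2); (2, 0, 0, 0, 0); (1, 1, 1, 1, 0); (0, 0, 2, 0, 0))


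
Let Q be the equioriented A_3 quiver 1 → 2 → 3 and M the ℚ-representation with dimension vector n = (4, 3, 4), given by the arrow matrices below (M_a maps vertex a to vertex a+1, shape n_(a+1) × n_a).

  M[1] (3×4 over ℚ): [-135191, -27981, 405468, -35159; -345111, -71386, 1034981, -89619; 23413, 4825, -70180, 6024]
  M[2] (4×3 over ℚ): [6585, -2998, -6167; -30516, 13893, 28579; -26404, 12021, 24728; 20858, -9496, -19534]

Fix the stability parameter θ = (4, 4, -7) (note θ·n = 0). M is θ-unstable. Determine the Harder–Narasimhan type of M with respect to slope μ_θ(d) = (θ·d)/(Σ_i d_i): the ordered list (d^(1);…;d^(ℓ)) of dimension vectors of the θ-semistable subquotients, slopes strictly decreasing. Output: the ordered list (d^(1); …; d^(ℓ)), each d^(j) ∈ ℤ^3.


Barcode: M ≅ I[1,1], I[1,3]^3, I[3,3]. HN layers by μ_θ (3 steps, strictly decreasing):
  μ^(1)=4; μ^(2)=1/3; μ^(3)=-7

((1, 0, 0); (3, 3, 3); (0, 0, 1))


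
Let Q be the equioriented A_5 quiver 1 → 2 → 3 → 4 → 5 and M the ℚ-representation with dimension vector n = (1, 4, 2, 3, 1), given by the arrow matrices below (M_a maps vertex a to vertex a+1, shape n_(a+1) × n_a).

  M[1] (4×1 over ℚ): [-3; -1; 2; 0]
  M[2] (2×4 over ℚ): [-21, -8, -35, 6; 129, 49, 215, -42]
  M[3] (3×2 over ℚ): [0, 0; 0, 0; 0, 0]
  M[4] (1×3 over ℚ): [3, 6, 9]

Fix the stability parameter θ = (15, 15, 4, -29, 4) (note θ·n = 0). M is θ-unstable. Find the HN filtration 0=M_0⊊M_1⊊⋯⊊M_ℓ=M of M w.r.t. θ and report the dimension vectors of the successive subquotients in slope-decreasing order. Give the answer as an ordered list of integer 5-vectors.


Barcode: M ≅ I[1,3], I[2,2]^2, I[2,3], I[4,4]^2, I[4,5]. HN layers by μ_θ (5 steps, strictly decreasing):
  μ^(1)=15; μ^(2)=34/3; μ^(3)=19/2; μ^(4)=4; μ^(5)=-29

((0, 2, 0, 0, 0); (1, 1, 1, 0, 0); (0, 1, 1, 0, 0); (0, 0, 0, 0, 1); (0, 0, 0, 3, 0))


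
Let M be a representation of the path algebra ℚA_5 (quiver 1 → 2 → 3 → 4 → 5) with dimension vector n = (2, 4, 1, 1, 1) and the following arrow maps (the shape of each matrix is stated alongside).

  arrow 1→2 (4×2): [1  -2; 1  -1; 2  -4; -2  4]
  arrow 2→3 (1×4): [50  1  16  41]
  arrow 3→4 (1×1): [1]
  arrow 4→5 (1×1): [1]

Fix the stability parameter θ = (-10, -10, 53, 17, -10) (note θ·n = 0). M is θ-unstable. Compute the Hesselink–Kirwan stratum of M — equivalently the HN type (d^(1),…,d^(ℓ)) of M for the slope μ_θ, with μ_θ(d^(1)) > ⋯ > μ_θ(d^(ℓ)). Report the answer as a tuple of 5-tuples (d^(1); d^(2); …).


Interval decomposition of M: I[1,2], I[1,5], I[2,2]^2.
HN type (ℓ=2): μ^(1)=20; μ^(2)=-10

((0, 0, 1, 1, 1); (2, 4, 0, 0, 0))


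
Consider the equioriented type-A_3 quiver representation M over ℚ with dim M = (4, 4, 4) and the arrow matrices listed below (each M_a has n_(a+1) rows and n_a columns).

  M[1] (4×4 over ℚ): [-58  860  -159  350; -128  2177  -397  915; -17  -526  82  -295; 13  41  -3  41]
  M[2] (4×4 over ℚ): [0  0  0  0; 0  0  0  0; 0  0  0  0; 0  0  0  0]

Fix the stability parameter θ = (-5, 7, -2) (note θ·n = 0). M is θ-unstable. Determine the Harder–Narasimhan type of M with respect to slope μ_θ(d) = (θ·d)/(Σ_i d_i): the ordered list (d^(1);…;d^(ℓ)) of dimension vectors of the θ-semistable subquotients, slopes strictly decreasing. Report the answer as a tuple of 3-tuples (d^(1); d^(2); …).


Barcode: M ≅ I[1,2]^4, I[3,3]^4. HN layers by μ_θ (3 steps, strictly decreasing):
  μ^(1)=7; μ^(2)=-2; μ^(3)=-5

((0, 4, 0); (0, 0, 4); (4, 0, 0))


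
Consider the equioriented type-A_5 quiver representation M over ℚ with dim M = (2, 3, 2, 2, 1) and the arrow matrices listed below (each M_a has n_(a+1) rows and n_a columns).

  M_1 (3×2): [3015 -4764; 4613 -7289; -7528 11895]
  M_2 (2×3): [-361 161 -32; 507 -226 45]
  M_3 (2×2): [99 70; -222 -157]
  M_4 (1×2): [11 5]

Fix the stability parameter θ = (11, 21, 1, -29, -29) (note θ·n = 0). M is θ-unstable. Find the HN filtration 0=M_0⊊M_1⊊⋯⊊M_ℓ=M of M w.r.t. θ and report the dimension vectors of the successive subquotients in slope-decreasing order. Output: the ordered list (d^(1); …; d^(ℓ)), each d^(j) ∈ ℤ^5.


Barcode: M ≅ I[1,4], I[1,5], I[2,2]. HN layers by μ_θ (3 steps, strictly decreasing):
  μ^(1)=21; μ^(2)=1; μ^(3)=-5

((0, 1, 0, 0, 0); (1, 1, 1, 1, 0); (1, 1, 1, 1, 1))


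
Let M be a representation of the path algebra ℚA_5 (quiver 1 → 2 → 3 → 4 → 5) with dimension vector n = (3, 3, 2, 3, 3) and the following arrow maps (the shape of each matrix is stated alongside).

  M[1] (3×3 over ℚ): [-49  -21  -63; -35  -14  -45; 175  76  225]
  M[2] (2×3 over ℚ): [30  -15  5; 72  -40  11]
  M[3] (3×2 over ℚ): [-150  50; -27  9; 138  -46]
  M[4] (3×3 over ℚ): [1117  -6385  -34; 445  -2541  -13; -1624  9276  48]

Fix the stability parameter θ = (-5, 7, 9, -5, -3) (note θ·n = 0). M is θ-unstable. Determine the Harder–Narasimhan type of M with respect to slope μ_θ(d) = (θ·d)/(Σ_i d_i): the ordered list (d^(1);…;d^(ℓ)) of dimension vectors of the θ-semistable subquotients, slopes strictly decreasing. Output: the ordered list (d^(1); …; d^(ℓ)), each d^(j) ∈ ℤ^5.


Barcode: M ≅ I[1,1], I[1,2], I[1,5], I[2,3], I[4,5]^2. HN layers by μ_θ (5 steps, strictly decreasing):
  μ^(1)=9; μ^(2)=7; μ^(3)=2; μ^(4)=-3; μ^(5)=-5

((0, 0, 1, 0, 0); (0, 2, 0, 0, 0); (0, 1, 1, 1, 1); (0, 0, 0, 0, 2); (3, 0, 0, 2, 0))


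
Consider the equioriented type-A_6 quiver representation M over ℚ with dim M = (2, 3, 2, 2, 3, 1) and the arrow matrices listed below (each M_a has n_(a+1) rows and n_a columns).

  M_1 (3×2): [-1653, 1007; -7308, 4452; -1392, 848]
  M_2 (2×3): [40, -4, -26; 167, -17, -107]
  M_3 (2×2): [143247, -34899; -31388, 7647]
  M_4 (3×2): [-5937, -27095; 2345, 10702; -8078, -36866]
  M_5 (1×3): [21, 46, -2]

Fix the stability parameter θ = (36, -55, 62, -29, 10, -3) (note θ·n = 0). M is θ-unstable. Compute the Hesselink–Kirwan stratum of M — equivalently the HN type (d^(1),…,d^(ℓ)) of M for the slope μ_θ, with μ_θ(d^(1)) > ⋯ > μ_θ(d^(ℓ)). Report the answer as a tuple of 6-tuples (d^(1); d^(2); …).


Interval decomposition of M: I[1,1], I[1,6], I[2,2], I[2,5], I[5,5].
HN type (ℓ=5): μ^(1)=36; μ^(2)=43/3; μ^(3)=10; μ^(4)=-19/2; μ^(5)=-55

((1, 0, 0, 0, 0, 0); (0, 0, 1, 1, 1, 0); (0, 0, 1, 1, 2, 1); (1, 1, 0, 0, 0, 0); (0, 2, 0, 0, 0, 0))


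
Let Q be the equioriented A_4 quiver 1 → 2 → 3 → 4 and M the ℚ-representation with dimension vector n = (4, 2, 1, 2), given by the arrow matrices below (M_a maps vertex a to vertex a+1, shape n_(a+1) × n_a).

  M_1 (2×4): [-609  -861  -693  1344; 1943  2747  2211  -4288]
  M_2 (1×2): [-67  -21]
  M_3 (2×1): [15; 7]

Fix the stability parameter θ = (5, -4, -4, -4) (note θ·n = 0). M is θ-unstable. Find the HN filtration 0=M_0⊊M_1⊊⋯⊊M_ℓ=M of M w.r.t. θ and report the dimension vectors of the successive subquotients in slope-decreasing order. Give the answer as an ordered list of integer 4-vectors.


Interval decomposition of M: I[1,1]^3, I[1,2], I[2,4], I[4,4].
HN type (ℓ=3): μ^(1)=5; μ^(2)=1/2; μ^(3)=-4

((3, 0, 0, 0); (1, 1, 0, 0); (0, 1, 1, 2))


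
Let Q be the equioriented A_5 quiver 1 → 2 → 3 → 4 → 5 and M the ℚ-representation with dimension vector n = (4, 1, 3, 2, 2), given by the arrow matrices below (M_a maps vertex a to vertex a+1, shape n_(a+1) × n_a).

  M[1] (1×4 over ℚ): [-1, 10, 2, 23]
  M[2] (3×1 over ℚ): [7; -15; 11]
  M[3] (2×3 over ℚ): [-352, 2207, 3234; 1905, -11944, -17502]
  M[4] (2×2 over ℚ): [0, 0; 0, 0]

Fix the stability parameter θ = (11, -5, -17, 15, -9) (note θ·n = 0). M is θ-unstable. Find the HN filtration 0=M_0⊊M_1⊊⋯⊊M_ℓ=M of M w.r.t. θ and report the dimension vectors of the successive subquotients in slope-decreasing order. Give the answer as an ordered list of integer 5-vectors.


Barcode: M ≅ I[1,1]^3, I[1,4], I[3,3], I[3,4], I[5,5]^2. HN layers by μ_θ (5 steps, strictly decreasing):
  μ^(1)=15; μ^(2)=11; μ^(3)=-11/3; μ^(4)=-9; μ^(5)=-17

((0, 0, 0, 2, 0); (3, 0, 0, 0, 0); (1, 1, 1, 0, 0); (0, 0, 0, 0, 2); (0, 0, 2, 0, 0))


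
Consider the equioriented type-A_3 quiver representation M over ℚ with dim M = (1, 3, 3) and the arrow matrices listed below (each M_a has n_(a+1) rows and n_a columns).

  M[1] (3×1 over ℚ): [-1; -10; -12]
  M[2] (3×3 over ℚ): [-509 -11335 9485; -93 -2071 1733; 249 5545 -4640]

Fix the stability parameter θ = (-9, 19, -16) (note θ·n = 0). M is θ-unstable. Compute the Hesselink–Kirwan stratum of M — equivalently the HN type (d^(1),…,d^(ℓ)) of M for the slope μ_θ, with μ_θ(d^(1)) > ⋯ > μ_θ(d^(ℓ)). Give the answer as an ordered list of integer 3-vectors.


Interval decomposition of M: I[1,3], I[2,2], I[2,3], I[3,3].
HN type (ℓ=4): μ^(1)=19; μ^(2)=3/2; μ^(3)=-9; μ^(4)=-16

((0, 1, 0); (0, 2, 2); (1, 0, 0); (0, 0, 1))


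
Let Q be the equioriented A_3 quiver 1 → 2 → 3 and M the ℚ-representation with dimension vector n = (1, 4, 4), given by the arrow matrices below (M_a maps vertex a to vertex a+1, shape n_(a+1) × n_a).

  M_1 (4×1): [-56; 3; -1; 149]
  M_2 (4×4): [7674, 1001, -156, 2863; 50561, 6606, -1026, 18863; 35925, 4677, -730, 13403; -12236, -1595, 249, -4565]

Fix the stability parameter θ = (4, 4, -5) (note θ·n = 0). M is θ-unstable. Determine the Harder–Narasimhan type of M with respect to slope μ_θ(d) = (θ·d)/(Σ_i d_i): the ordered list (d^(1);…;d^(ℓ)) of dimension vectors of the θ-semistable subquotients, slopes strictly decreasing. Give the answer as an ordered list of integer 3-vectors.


Via rank(M_{q-1}∘⋯∘M_p): M ≅ I[1,3], I[2,3]^3.
μ_θ-semistable layers: μ^(1)=1; μ^(2)=-1/2

((1, 1, 1); (0, 3, 3))


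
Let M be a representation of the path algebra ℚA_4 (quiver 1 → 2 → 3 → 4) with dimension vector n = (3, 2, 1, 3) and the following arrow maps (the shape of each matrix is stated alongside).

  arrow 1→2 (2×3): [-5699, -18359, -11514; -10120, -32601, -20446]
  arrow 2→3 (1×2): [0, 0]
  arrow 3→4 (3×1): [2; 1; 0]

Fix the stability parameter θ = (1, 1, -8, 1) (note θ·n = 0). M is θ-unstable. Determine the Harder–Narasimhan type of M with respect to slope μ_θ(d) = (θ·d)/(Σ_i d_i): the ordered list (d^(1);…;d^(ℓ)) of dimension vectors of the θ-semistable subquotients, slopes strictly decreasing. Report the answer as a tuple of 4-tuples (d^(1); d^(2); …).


Via rank(M_{q-1}∘⋯∘M_p): M ≅ I[1,1], I[1,2]^2, I[3,4], I[4,4]^2.
μ_θ-semistable layers: μ^(1)=1; μ^(2)=-8

((3, 2, 0, 3); (0, 0, 1, 0))


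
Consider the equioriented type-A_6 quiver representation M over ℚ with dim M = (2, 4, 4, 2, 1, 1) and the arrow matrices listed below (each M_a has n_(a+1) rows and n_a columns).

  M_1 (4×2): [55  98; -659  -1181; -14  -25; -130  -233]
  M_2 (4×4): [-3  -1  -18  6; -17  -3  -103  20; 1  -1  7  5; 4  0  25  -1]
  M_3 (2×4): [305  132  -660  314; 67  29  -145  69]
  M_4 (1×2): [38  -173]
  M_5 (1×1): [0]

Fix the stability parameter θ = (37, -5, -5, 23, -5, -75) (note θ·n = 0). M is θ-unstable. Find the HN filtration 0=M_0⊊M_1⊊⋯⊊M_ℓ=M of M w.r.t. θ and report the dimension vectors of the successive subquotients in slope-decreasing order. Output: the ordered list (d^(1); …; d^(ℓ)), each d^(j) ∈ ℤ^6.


Barcode: M ≅ I[1,4], I[1,5], I[2,2], I[2,3], I[3,3], I[6,6]. HN layers by μ_θ (4 steps, strictly decreasing):
  μ^(1)=23; μ^(2)=9; μ^(3)=-5; μ^(4)=-75

((0, 0, 0, 1, 0, 0); (2, 2, 2, 1, 1, 0); (0, 2, 2, 0, 0, 0); (0, 0, 0, 0, 0, 1))


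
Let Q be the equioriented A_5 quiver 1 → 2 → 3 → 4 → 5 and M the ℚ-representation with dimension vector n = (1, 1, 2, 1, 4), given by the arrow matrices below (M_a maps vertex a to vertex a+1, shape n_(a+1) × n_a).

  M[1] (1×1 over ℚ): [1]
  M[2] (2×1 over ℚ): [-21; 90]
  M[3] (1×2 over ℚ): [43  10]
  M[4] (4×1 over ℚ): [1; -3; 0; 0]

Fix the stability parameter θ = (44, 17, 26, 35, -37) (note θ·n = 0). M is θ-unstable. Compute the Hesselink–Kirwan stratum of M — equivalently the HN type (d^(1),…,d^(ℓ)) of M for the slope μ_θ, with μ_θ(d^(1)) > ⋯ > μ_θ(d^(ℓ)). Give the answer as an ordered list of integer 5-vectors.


Interval decomposition of M: I[1,5], I[3,3], I[5,5]^3.
HN type (ℓ=3): μ^(1)=26; μ^(2)=17; μ^(3)=-37

((0, 0, 1, 0, 0); (1, 1, 1, 1, 1); (0, 0, 0, 0, 3))


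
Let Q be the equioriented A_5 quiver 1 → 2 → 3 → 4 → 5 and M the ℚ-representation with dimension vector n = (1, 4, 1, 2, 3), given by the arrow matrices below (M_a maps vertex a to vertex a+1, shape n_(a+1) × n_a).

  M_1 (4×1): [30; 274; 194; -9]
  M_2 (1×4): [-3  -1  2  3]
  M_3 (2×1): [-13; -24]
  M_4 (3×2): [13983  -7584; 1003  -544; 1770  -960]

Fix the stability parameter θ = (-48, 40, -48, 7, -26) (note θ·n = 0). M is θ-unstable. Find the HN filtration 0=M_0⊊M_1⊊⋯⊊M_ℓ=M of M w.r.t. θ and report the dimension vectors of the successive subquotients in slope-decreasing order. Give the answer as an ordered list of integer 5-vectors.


Via rank(M_{q-1}∘⋯∘M_p): M ≅ I[1,5], I[2,2]^3, I[4,4], I[5,5]^2.
μ_θ-semistable layers: μ^(1)=40; μ^(2)=7; μ^(3)=-27/4; μ^(4)=-26; μ^(5)=-48

((0, 3, 0, 0, 0); (0, 0, 0, 1, 0); (0, 1, 1, 1, 1); (0, 0, 0, 0, 2); (1, 0, 0, 0, 0))


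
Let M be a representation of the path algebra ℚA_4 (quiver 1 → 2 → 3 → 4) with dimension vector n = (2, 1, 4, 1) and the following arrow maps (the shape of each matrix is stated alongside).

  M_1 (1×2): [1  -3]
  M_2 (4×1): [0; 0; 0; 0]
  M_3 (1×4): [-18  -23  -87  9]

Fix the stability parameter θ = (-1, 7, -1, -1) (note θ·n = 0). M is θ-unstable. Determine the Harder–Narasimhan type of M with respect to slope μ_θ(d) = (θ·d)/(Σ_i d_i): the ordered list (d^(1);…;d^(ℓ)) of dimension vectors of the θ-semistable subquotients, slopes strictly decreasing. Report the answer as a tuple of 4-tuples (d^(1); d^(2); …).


Via rank(M_{q-1}∘⋯∘M_p): M ≅ I[1,1], I[1,2], I[3,3]^3, I[3,4].
μ_θ-semistable layers: μ^(1)=7; μ^(2)=-1

((0, 1, 0, 0); (2, 0, 4, 1))


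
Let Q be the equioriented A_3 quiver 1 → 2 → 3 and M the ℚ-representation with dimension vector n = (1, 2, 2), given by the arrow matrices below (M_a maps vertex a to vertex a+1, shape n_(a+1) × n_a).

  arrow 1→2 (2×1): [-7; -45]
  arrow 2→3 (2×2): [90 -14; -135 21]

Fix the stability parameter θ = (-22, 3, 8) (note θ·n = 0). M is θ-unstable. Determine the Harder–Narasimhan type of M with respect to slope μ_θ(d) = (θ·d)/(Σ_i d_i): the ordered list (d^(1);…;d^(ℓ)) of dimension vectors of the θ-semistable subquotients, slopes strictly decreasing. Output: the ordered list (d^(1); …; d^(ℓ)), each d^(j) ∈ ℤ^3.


Interval decomposition of M: I[1,2], I[2,3], I[3,3].
HN type (ℓ=3): μ^(1)=8; μ^(2)=3; μ^(3)=-22

((0, 0, 2); (0, 2, 0); (1, 0, 0))


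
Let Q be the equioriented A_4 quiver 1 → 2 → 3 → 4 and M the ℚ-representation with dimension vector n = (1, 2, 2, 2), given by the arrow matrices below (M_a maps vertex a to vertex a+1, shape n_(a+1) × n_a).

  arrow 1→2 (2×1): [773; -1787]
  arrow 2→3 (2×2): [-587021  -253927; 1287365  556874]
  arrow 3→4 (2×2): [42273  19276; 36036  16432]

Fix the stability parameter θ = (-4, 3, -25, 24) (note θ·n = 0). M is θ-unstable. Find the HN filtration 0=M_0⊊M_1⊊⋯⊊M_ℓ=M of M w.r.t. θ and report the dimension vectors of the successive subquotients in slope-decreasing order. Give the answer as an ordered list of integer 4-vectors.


Barcode: M ≅ I[1,3], I[2,4], I[4,4]. HN layers by μ_θ (3 steps, strictly decreasing):
  μ^(1)=24; μ^(2)=-26/3; μ^(3)=-11

((0, 0, 0, 2); (1, 1, 1, 0); (0, 1, 1, 0))


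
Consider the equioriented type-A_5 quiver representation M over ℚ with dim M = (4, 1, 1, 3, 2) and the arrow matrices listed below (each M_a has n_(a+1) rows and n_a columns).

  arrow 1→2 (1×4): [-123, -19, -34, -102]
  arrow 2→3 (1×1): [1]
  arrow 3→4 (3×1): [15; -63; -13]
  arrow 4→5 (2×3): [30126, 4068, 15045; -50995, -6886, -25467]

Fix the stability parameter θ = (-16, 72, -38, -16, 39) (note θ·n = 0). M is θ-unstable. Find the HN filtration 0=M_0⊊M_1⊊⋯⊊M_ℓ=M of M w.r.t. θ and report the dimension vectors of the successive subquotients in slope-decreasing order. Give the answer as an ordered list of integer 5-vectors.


Interval decomposition of M: I[1,1]^3, I[1,5], I[4,4], I[4,5].
HN type (ℓ=3): μ^(1)=39; μ^(2)=6; μ^(3)=-16

((0, 0, 0, 0, 2); (0, 1, 1, 1, 0); (4, 0, 0, 2, 0))


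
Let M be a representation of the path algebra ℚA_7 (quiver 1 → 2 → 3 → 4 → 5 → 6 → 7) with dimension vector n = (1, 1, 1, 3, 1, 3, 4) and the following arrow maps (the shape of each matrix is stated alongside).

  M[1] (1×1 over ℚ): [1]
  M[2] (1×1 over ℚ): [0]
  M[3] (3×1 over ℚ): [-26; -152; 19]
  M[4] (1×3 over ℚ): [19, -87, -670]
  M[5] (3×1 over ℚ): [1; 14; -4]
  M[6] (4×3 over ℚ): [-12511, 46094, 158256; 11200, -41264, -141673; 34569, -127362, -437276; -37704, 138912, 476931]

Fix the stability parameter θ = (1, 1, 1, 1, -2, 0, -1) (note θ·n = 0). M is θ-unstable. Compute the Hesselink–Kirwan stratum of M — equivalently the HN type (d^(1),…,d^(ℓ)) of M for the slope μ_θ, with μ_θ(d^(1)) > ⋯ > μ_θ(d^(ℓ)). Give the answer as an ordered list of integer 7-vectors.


Via rank(M_{q-1}∘⋯∘M_p): M ≅ I[1,2], I[3,4], I[4,4], I[4,7], I[6,6], I[6,7], I[7,7]^2.
μ_θ-semistable layers: μ^(1)=1; μ^(2)=0; μ^(3)=-1/2; μ^(4)=-1

((1, 1, 1, 2, 0, 0, 0); (0, 0, 0, 0, 0, 1, 0); (0, 0, 0, 1, 1, 2, 2); (0, 0, 0, 0, 0, 0, 2))


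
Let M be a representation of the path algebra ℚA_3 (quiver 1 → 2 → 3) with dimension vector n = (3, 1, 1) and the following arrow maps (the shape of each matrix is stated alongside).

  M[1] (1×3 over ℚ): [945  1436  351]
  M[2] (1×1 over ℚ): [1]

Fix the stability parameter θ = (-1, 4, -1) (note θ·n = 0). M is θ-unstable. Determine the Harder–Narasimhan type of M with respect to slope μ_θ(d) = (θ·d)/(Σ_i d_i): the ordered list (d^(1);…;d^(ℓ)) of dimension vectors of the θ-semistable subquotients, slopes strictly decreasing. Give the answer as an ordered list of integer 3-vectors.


Barcode: M ≅ I[1,1]^2, I[1,3]. HN layers by μ_θ (2 steps, strictly decreasing):
  μ^(1)=3/2; μ^(2)=-1

((0, 1, 1); (3, 0, 0))


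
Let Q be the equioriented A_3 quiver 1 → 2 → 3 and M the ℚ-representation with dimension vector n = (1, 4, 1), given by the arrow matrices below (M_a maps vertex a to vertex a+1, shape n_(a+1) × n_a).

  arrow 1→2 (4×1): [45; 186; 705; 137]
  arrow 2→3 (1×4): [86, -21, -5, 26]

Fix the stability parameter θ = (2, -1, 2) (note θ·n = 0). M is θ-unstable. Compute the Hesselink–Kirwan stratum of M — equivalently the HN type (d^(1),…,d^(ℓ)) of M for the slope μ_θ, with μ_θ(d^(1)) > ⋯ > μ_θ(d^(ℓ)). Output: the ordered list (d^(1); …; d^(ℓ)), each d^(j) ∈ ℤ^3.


Interval decomposition of M: I[1,3], I[2,2]^3.
HN type (ℓ=3): μ^(1)=2; μ^(2)=1/2; μ^(3)=-1

((0, 0, 1); (1, 1, 0); (0, 3, 0))


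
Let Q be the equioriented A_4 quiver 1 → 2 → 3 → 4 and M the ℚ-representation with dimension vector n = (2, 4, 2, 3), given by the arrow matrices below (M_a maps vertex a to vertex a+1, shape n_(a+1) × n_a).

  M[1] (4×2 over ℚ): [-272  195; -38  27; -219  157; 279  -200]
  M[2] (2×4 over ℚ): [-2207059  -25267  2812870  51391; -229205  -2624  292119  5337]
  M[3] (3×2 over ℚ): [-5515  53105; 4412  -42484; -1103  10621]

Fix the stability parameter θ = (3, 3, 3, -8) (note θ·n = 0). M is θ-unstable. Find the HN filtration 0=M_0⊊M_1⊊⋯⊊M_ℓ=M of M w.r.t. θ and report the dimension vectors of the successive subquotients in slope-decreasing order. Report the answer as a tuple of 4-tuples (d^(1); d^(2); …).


Barcode: M ≅ I[1,3], I[1,4], I[2,2]^2, I[4,4]^2. HN layers by μ_θ (3 steps, strictly decreasing):
  μ^(1)=3; μ^(2)=1/4; μ^(3)=-8

((1, 3, 1, 0); (1, 1, 1, 1); (0, 0, 0, 2))


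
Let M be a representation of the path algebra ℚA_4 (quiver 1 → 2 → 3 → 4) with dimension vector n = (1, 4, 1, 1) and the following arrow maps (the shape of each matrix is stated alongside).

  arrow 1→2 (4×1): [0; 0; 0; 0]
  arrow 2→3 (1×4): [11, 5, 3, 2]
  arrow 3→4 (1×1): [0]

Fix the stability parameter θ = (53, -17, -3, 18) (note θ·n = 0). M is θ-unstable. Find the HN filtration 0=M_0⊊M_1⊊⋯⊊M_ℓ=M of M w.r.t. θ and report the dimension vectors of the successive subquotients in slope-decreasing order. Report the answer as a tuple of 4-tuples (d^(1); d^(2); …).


Barcode: M ≅ I[1,1], I[2,2]^3, I[2,3], I[4,4]. HN layers by μ_θ (4 steps, strictly decreasing):
  μ^(1)=53; μ^(2)=18; μ^(3)=-3; μ^(4)=-17

((1, 0, 0, 0); (0, 0, 0, 1); (0, 0, 1, 0); (0, 4, 0, 0))


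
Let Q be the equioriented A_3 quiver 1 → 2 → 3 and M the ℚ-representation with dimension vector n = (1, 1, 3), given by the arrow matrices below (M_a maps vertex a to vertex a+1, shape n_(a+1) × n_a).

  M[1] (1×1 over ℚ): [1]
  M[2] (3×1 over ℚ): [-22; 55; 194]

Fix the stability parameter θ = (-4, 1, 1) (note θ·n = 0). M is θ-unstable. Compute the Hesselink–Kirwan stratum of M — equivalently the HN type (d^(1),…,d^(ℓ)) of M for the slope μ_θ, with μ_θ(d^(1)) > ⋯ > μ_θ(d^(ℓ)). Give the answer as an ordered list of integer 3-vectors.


Interval decomposition of M: I[1,3], I[3,3]^2.
HN type (ℓ=2): μ^(1)=1; μ^(2)=-4

((0, 1, 3); (1, 0, 0))


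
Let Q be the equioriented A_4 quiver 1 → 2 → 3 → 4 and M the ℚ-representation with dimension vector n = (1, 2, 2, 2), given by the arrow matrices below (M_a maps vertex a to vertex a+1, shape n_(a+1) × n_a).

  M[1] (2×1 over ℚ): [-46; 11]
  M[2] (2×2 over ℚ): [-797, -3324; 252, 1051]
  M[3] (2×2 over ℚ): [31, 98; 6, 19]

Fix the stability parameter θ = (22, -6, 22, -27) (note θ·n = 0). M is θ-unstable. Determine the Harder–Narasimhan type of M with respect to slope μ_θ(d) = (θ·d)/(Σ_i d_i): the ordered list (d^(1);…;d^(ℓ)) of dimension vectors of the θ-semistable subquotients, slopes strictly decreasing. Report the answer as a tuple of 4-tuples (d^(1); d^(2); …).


Barcode: M ≅ I[1,4], I[2,4]. HN layers by μ_θ (3 steps, strictly decreasing):
  μ^(1)=11/4; μ^(2)=-5/2; μ^(3)=-6

((1, 1, 1, 1); (0, 0, 1, 1); (0, 1, 0, 0))


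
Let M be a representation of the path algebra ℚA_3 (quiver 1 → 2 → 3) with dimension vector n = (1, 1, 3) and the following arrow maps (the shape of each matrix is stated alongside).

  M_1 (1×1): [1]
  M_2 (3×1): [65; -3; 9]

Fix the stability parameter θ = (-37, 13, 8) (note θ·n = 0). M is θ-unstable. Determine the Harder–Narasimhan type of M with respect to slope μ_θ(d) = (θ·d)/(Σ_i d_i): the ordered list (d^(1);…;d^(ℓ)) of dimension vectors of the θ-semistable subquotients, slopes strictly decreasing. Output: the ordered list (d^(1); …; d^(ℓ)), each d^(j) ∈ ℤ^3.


Interval decomposition of M: I[1,3], I[3,3]^2.
HN type (ℓ=3): μ^(1)=21/2; μ^(2)=8; μ^(3)=-37

((0, 1, 1); (0, 0, 2); (1, 0, 0))


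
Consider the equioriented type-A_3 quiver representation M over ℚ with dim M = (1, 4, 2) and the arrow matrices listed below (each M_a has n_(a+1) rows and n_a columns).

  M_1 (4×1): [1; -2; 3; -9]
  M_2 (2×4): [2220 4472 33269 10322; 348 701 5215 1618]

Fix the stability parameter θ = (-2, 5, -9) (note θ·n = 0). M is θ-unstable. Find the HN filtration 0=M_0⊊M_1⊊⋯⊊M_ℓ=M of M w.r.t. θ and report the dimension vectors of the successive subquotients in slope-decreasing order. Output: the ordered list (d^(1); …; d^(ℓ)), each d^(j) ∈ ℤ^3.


Interval decomposition of M: I[1,3], I[2,2]^2, I[2,3].
HN type (ℓ=2): μ^(1)=5; μ^(2)=-2

((0, 2, 0); (1, 2, 2))


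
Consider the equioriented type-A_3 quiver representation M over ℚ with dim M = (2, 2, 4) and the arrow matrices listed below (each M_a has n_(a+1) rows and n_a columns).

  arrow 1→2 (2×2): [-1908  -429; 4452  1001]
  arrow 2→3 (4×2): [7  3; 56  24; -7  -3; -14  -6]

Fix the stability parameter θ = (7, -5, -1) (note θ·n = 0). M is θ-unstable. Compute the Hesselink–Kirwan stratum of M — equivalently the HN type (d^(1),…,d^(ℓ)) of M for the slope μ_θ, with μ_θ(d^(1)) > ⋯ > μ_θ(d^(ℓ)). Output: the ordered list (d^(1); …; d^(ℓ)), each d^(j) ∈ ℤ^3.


Barcode: M ≅ I[1,1], I[1,2], I[2,3], I[3,3]^3. HN layers by μ_θ (4 steps, strictly decreasing):
  μ^(1)=7; μ^(2)=1; μ^(3)=-1; μ^(4)=-5

((1, 0, 0); (1, 1, 0); (0, 0, 4); (0, 1, 0))


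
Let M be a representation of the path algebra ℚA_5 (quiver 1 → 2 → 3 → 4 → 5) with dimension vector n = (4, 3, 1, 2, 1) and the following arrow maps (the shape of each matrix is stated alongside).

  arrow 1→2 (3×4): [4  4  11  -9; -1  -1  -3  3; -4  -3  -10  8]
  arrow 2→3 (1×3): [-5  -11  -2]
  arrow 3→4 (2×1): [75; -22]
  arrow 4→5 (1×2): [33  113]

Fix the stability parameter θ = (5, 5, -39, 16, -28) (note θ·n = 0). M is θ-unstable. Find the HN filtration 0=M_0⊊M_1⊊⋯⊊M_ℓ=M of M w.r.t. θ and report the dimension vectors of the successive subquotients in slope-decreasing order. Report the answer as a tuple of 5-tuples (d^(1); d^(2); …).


Via rank(M_{q-1}∘⋯∘M_p): M ≅ I[1,1], I[1,2]^2, I[1,5], I[4,4].
μ_θ-semistable layers: μ^(1)=16; μ^(2)=5; μ^(3)=-6; μ^(4)=-29/3

((0, 0, 0, 1, 0); (3, 2, 0, 0, 0); (0, 0, 0, 1, 1); (1, 1, 1, 0, 0))


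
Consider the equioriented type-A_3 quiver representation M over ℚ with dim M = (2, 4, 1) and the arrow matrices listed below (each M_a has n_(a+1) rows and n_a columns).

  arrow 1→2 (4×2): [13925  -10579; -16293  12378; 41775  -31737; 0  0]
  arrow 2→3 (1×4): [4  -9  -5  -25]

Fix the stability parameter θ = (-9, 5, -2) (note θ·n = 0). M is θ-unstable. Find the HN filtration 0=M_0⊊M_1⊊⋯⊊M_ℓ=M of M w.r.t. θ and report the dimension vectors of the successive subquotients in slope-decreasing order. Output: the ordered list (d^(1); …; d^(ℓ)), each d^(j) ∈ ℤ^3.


Barcode: M ≅ I[1,2], I[1,3], I[2,2]^2. HN layers by μ_θ (3 steps, strictly decreasing):
  μ^(1)=5; μ^(2)=3/2; μ^(3)=-9

((0, 3, 0); (0, 1, 1); (2, 0, 0))


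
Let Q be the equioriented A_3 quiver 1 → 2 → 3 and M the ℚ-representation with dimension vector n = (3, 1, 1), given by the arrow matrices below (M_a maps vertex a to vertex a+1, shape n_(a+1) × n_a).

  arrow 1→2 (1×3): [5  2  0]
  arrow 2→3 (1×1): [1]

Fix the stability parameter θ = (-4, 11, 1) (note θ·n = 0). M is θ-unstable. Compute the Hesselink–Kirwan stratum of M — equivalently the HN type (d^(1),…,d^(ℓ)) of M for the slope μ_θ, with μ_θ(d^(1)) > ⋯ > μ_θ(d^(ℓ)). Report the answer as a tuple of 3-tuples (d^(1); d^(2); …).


Barcode: M ≅ I[1,1]^2, I[1,3]. HN layers by μ_θ (2 steps, strictly decreasing):
  μ^(1)=6; μ^(2)=-4

((0, 1, 1); (3, 0, 0))


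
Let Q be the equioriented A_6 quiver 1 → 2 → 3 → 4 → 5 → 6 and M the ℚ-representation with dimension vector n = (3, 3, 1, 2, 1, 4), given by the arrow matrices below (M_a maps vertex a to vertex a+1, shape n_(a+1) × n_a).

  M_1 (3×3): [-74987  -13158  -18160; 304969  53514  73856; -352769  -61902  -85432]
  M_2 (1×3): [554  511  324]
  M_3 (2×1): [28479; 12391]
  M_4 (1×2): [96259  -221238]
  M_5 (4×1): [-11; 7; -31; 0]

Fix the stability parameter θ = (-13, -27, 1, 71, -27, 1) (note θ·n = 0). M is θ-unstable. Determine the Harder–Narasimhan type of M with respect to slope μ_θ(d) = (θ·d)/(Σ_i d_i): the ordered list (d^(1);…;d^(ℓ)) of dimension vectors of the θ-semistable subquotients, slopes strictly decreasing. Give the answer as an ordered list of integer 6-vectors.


Interval decomposition of M: I[1,1], I[1,2], I[1,6], I[2,2], I[4,4], I[6,6]^3.
HN type (ℓ=6): μ^(1)=71; μ^(2)=15; μ^(3)=1; μ^(4)=-13; μ^(5)=-20; μ^(6)=-27

((0, 0, 0, 1, 0, 0); (0, 0, 0, 1, 1, 1); (0, 0, 1, 0, 0, 3); (1, 0, 0, 0, 0, 0); (2, 2, 0, 0, 0, 0); (0, 1, 0, 0, 0, 0))


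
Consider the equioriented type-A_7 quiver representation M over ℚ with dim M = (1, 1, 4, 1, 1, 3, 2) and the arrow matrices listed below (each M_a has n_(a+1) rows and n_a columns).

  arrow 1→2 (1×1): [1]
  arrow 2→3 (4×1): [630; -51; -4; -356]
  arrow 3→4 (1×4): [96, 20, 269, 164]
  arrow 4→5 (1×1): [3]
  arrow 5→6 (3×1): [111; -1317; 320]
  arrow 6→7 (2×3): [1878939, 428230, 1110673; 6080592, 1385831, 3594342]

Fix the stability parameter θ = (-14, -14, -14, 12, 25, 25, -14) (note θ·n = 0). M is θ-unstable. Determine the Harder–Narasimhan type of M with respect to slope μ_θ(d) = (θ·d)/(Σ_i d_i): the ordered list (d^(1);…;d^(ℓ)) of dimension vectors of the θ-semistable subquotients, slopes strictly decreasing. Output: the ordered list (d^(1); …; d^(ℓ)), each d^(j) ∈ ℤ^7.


Via rank(M_{q-1}∘⋯∘M_p): M ≅ I[1,3], I[3,3]^2, I[3,7], I[6,6], I[6,7].
μ_θ-semistable layers: μ^(1)=25; μ^(2)=12; μ^(3)=11/2; μ^(4)=-14

((0, 0, 0, 0, 0, 1, 0); (0, 0, 0, 1, 1, 1, 1); (0, 0, 0, 0, 0, 1, 1); (1, 1, 4, 0, 0, 0, 0))


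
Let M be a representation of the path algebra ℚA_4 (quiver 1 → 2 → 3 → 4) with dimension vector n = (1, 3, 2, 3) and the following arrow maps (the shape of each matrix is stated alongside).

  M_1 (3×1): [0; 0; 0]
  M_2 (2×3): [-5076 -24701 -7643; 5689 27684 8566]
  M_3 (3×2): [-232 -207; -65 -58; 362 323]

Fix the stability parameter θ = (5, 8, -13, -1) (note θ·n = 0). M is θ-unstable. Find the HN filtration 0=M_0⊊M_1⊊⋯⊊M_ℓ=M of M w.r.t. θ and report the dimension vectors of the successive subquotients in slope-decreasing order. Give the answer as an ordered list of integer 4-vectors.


Via rank(M_{q-1}∘⋯∘M_p): M ≅ I[1,1], I[2,2], I[2,4]^2, I[4,4].
μ_θ-semistable layers: μ^(1)=8; μ^(2)=5; μ^(3)=-1; μ^(4)=-5/2

((0, 1, 0, 0); (1, 0, 0, 0); (0, 0, 0, 3); (0, 2, 2, 0))


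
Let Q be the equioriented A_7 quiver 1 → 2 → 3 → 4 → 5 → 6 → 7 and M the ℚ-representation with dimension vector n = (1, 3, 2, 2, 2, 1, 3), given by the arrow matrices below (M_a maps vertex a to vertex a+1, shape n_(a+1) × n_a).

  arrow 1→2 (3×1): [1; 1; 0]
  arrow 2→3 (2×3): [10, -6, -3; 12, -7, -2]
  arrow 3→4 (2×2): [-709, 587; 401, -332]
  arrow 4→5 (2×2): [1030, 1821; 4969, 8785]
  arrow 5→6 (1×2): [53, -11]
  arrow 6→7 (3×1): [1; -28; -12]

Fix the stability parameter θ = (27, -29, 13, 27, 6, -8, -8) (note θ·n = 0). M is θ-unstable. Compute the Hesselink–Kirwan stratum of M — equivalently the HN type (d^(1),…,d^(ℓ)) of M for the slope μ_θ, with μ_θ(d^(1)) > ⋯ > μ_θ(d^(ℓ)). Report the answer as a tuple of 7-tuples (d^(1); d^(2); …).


Barcode: M ≅ I[1,7], I[2,2], I[2,5], I[7,7]^2. HN layers by μ_θ (6 steps, strictly decreasing):
  μ^(1)=33/2; μ^(2)=13; μ^(3)=6; μ^(4)=-1; μ^(5)=-8; μ^(6)=-29

((0, 0, 0, 1, 1, 0, 0); (0, 0, 1, 0, 0, 0, 0); (0, 0, 1, 1, 1, 1, 1); (1, 1, 0, 0, 0, 0, 0); (0, 0, 0, 0, 0, 0, 2); (0, 2, 0, 0, 0, 0, 0))


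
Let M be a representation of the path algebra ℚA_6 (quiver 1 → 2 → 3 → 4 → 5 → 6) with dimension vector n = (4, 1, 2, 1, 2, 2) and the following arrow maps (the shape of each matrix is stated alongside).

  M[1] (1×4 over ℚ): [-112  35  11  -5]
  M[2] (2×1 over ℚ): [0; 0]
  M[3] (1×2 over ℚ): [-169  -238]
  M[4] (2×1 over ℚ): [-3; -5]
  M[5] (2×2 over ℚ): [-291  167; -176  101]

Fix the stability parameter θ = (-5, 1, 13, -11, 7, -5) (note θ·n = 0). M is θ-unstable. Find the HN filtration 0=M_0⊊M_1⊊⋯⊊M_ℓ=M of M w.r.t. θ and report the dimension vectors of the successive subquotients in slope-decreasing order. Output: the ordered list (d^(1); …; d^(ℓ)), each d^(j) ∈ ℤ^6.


Interval decomposition of M: I[1,1]^3, I[1,2], I[3,3], I[3,6], I[5,6].
HN type (ℓ=3): μ^(1)=13; μ^(2)=1; μ^(3)=-5

((0, 0, 1, 0, 0, 0); (0, 1, 1, 1, 2, 2); (4, 0, 0, 0, 0, 0))


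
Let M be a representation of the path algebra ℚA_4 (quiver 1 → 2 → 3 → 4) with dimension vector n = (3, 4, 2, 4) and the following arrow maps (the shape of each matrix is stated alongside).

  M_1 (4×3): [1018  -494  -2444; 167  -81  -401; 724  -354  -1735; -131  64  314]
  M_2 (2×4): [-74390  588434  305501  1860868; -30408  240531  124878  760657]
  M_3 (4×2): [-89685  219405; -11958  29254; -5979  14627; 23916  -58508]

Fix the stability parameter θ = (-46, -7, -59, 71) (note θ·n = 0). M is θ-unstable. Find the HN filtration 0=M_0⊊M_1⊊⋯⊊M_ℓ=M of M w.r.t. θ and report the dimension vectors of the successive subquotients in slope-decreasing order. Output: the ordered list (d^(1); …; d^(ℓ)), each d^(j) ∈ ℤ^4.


Barcode: M ≅ I[1,2], I[1,3], I[1,4], I[2,2], I[4,4]^3. HN layers by μ_θ (4 steps, strictly decreasing):
  μ^(1)=71; μ^(2)=-7; μ^(3)=-33; μ^(4)=-46

((0, 0, 0, 4); (0, 2, 0, 0); (0, 2, 2, 0); (3, 0, 0, 0))


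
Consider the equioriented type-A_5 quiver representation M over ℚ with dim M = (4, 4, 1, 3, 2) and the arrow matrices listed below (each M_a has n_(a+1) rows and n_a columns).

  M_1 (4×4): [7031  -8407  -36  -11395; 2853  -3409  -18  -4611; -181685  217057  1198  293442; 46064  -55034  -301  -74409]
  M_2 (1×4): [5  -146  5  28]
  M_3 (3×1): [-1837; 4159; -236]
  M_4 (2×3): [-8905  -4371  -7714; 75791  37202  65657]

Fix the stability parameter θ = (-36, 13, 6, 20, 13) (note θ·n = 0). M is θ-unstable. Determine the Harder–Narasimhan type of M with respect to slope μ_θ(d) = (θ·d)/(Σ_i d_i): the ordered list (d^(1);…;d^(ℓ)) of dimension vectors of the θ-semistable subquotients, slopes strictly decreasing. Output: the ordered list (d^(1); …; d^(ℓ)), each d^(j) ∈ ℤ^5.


Via rank(M_{q-1}∘⋯∘M_p): M ≅ I[1,1], I[1,2]^2, I[1,5], I[2,2], I[4,4], I[4,5].
μ_θ-semistable layers: μ^(1)=20; μ^(2)=33/2; μ^(3)=13; μ^(4)=19/2; μ^(5)=-36

((0, 0, 0, 1, 0); (0, 0, 0, 2, 2); (0, 3, 0, 0, 0); (0, 1, 1, 0, 0); (4, 0, 0, 0, 0))


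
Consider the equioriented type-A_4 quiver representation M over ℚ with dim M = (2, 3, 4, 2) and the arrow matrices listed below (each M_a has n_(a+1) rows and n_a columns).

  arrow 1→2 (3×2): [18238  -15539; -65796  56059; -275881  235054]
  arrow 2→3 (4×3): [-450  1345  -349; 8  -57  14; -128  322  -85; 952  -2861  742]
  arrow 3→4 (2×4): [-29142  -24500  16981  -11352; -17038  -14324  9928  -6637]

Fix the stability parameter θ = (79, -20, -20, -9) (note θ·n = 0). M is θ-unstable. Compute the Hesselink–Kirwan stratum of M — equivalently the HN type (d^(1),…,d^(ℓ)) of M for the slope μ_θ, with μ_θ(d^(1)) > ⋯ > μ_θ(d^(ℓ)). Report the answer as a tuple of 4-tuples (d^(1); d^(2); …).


Barcode: M ≅ I[1,4]^2, I[2,3], I[3,3]. HN layers by μ_θ (2 steps, strictly decreasing):
  μ^(1)=15/2; μ^(2)=-20

((2, 2, 2, 2); (0, 1, 2, 0))


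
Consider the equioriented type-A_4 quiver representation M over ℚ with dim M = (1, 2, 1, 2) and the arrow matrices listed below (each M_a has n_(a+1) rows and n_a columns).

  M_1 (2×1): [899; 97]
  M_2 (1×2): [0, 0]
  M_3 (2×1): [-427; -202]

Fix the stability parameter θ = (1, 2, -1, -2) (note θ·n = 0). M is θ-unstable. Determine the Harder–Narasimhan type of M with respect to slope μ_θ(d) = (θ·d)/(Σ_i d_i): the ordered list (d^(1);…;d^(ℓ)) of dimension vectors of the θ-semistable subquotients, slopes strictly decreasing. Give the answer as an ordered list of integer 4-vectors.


Barcode: M ≅ I[1,2], I[2,2], I[3,4], I[4,4]. HN layers by μ_θ (4 steps, strictly decreasing):
  μ^(1)=2; μ^(2)=1; μ^(3)=-3/2; μ^(4)=-2

((0, 2, 0, 0); (1, 0, 0, 0); (0, 0, 1, 1); (0, 0, 0, 1))


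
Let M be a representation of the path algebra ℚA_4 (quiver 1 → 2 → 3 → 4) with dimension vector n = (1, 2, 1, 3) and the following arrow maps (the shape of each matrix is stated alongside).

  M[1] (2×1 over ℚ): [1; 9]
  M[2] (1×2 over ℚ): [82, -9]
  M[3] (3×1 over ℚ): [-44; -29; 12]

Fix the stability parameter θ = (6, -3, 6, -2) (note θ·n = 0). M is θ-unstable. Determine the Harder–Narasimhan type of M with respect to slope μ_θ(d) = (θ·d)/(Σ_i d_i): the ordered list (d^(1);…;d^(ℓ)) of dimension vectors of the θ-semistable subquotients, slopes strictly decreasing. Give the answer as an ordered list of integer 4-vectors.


Interval decomposition of M: I[1,4], I[2,2], I[4,4]^2.
HN type (ℓ=4): μ^(1)=2; μ^(2)=3/2; μ^(3)=-2; μ^(4)=-3

((0, 0, 1, 1); (1, 1, 0, 0); (0, 0, 0, 2); (0, 1, 0, 0))


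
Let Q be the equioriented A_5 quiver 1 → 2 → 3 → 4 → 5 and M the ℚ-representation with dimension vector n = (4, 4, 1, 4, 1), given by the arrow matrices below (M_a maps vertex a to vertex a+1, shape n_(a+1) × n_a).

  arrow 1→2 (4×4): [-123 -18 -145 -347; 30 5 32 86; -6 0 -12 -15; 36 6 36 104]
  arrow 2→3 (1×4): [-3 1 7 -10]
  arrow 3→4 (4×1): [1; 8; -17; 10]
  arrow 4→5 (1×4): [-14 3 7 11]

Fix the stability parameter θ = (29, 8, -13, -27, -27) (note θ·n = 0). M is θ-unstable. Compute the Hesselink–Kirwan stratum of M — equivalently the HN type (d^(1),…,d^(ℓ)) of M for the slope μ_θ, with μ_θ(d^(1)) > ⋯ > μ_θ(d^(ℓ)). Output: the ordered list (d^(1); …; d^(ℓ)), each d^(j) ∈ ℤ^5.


Barcode: M ≅ I[1,2]^3, I[1,5], I[4,4]^3. HN layers by μ_θ (3 steps, strictly decreasing):
  μ^(1)=37/2; μ^(2)=-6; μ^(3)=-27

((3, 3, 0, 0, 0); (1, 1, 1, 1, 1); (0, 0, 0, 3, 0))


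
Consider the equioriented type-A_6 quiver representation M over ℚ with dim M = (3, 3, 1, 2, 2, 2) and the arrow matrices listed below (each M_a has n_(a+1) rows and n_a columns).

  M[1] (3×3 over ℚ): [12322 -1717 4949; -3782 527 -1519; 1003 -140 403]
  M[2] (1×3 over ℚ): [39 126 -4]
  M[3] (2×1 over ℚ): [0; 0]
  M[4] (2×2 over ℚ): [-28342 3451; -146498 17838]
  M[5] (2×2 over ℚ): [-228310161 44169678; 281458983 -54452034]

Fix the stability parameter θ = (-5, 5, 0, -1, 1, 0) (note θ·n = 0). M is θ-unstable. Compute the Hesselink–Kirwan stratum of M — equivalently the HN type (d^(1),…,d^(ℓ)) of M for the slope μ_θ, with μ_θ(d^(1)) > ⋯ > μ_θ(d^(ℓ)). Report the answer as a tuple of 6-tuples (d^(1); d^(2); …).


Barcode: M ≅ I[1,1], I[1,2], I[1,3], I[2,2], I[4,5], I[4,6], I[6,6]. HN layers by μ_θ (7 steps, strictly decreasing):
  μ^(1)=5; μ^(2)=5/2; μ^(3)=1; μ^(4)=1/2; μ^(5)=0; μ^(6)=-1; μ^(7)=-5

((0, 2, 0, 0, 0, 0); (0, 1, 1, 0, 0, 0); (0, 0, 0, 0, 1, 0); (0, 0, 0, 0, 1, 1); (0, 0, 0, 0, 0, 1); (0, 0, 0, 2, 0, 0); (3, 0, 0, 0, 0, 0))


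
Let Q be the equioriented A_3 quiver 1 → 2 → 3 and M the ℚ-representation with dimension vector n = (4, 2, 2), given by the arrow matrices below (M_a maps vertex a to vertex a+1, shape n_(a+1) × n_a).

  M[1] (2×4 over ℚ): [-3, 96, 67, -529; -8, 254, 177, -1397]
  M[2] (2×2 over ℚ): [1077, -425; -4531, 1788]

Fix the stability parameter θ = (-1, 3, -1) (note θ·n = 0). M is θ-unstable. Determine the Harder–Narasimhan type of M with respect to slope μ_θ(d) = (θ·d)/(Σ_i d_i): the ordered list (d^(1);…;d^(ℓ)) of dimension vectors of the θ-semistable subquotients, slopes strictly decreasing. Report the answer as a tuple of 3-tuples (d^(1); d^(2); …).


Via rank(M_{q-1}∘⋯∘M_p): M ≅ I[1,1]^2, I[1,3]^2.
μ_θ-semistable layers: μ^(1)=1; μ^(2)=-1

((0, 2, 2); (4, 0, 0))
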